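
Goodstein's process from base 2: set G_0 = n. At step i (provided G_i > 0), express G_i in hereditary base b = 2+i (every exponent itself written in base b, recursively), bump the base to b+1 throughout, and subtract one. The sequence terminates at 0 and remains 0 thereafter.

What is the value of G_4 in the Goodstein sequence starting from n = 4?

83

[0] 4 ≡ 2^2 (base 2). Lift 3: 27. −1: 26.
[1] 26 ≡ 2·3^2 + 2·3 + 2 (base 3). Lift 4: 42. −1: 41.
[2] 41 ≡ 2·4^2 + 2·4 + 1 (base 4). Lift 5: 61. −1: 60.
[3] 60 ≡ 2·5^2 + 2·5 (base 5). Lift 6: 84. −1: 83.
[4] 83 ≡ 2·6^2 + 6 + 5 (base 6). Lift 7: 110. −1: 109.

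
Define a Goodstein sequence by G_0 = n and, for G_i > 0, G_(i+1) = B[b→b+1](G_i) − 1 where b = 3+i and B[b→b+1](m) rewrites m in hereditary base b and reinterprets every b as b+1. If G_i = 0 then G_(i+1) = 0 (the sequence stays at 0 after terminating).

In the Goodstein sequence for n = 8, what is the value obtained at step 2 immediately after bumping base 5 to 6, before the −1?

12

G_0=8  [base 3] 2·3 + 2  →[3↦4]→  2·4 + 2 = 10  −1 ⇒ G_1=9
G_1=9  [base 4] 2·4 + 1  →[4↦5]→  2·5 + 1 = 11  −1 ⇒ G_2=10
G_2=10  [base 5] 2·5  →[5↦6]→  2·6 = 12  −1 ⇒ G_3=11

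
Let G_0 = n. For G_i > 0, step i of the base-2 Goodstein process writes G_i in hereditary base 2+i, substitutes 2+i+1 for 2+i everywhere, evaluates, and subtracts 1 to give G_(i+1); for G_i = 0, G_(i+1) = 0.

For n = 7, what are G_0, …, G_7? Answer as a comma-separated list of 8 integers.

7, 30, 259, 3127, 46657, 823543, 16777215, 37665879

[0] 7 ≡ 2^2 + 2 + 1 (base 2). Lift 3: 31. −1: 30.
[1] 30 ≡ 3^3 + 3 (base 3). Lift 4: 260. −1: 259.
[2] 259 ≡ 4^4 + 3 (base 4). Lift 5: 3128. −1: 3127.
[3] 3127 ≡ 5^5 + 2 (base 5). Lift 6: 46658. −1: 46657.
[4] 46657 ≡ 6^6 + 1 (base 6). Lift 7: 823544. −1: 823543.
[5] 823543 ≡ 7^7 (base 7). Lift 8: 16777216. −1: 16777215.
[6] 16777215 ≡ 7·8^7 + 7·8^6 + 7·8^5 + 7·8^4 + 7·8^3 + 7·8^2 + 7·8 + 7 (base 8). Lift 9: 37665880. −1: 37665879.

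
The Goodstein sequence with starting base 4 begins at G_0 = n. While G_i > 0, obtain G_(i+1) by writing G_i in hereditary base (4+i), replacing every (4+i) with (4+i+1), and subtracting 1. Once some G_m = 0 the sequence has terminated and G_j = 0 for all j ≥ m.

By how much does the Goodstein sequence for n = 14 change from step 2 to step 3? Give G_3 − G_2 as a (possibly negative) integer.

14 —HB4→ 3·4 + 2 —bump→ 3·5 + 2 = 17 —(−1)→ 16
16 —HB5→ 3·5 + 1 —bump→ 3·6 + 1 = 19 —(−1)→ 18
18 —HB6→ 3·6 —bump→ 3·7 = 21 —(−1)→ 20

2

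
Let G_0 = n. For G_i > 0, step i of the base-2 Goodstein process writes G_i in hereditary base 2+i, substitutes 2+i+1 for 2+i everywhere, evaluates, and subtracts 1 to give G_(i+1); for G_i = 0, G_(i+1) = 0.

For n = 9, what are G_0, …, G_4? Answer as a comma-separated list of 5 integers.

9, 81, 1023, 9842, 140743

[0] 9 ≡ 2^(2 + 1) + 1 (base 2). Lift 3: 82. −1: 81.
[1] 81 ≡ 3^(3 + 1) (base 3). Lift 4: 1024. −1: 1023.
[2] 1023 ≡ 3·4^4 + 3·4^3 + 3·4^2 + 3·4 + 3 (base 4). Lift 5: 9843. −1: 9842.
[3] 9842 ≡ 3·5^5 + 3·5^3 + 3·5^2 + 3·5 + 2 (base 5). Lift 6: 140744. −1: 140743.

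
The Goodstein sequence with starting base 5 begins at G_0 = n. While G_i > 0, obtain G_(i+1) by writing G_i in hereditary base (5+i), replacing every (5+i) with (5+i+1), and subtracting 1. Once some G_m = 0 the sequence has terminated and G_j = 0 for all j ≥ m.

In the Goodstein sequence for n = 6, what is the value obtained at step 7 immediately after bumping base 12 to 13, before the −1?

1

G_0 = 6. HB_5(6) = 5 + 1. Bump = 7. G_1 = 6.
G_1 = 6. HB_6(6) = 6. Bump = 7. G_2 = 6.
G_2 = 6. HB_7(6) = 6. Bump = 6. G_3 = 5.
G_3 = 5. HB_8(5) = 5. Bump = 5. G_4 = 4.
G_4 = 4. HB_9(4) = 4. Bump = 4. G_5 = 3.
G_5 = 3. HB_10(3) = 3. Bump = 3. G_6 = 2.
G_6 = 2. HB_11(2) = 2. Bump = 2. G_7 = 1.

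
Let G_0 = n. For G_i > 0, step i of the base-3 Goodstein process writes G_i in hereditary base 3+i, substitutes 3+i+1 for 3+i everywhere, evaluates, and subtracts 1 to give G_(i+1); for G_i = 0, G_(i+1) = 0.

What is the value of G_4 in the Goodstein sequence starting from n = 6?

6 —HB3→ 2·3 —bump→ 2·4 = 8 —(−1)→ 7
7 —HB4→ 4 + 3 —bump→ 5 + 3 = 8 —(−1)→ 7
7 —HB5→ 5 + 2 —bump→ 6 + 2 = 8 —(−1)→ 7
7 —HB6→ 6 + 1 —bump→ 7 + 1 = 8 —(−1)→ 7

7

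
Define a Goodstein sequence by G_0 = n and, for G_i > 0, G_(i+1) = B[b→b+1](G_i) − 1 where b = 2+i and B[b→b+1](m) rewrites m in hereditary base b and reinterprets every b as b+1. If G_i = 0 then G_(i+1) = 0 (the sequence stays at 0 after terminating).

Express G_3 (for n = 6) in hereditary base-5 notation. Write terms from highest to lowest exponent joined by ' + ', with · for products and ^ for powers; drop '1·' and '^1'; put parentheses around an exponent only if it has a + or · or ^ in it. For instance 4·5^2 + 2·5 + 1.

5^5

G_0=6  [base 2] 2^2 + 2  →[2↦3]→  3^3 + 3 = 30  −1 ⇒ G_1=29
G_1=29  [base 3] 3^3 + 2  →[3↦4]→  4^4 + 2 = 258  −1 ⇒ G_2=257
G_2=257  [base 4] 4^4 + 1  →[4↦5]→  5^5 + 1 = 3126  −1 ⇒ G_3=3125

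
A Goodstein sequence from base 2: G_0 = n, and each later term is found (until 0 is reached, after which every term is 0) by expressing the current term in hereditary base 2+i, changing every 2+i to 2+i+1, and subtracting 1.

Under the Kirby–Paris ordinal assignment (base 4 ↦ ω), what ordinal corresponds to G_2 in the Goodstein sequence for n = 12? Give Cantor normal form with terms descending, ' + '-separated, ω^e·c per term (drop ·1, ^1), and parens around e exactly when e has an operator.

[0] 12 ≡ 2^(2 + 1) + 2^2 (base 2). Lift 3: 108. −1: 107.
[1] 107 ≡ 3^(3 + 1) + 2·3^2 + 2·3 + 2 (base 3). Lift 4: 1066. −1: 1065.
[2] 1065 ≡ 4^(4 + 1) + 2·4^2 + 2·4 + 1 (base 4). Lift 5: 15686. −1: 15685.

ω^(ω + 1) + ω^2·2 + ω·2 + 1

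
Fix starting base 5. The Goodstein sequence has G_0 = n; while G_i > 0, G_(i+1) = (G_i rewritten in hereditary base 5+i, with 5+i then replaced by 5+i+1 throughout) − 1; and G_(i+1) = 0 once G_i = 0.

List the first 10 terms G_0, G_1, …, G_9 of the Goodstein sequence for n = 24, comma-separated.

24, 27, 30, 33, 36, 39, 41, 43, 45, 47

G_0 = 24. HB_5(24) = 4·5 + 4. Bump = 28. G_1 = 27.
G_1 = 27. HB_6(27) = 4·6 + 3. Bump = 31. G_2 = 30.
G_2 = 30. HB_7(30) = 4·7 + 2. Bump = 34. G_3 = 33.
G_3 = 33. HB_8(33) = 4·8 + 1. Bump = 37. G_4 = 36.
G_4 = 36. HB_9(36) = 4·9. Bump = 40. G_5 = 39.
G_5 = 39. HB_10(39) = 3·10 + 9. Bump = 42. G_6 = 41.
G_6 = 41. HB_11(41) = 3·11 + 8. Bump = 44. G_7 = 43.
G_7 = 43. HB_12(43) = 3·12 + 7. Bump = 46. G_8 = 45.
G_8 = 45. HB_13(45) = 3·13 + 6. Bump = 48. G_9 = 47.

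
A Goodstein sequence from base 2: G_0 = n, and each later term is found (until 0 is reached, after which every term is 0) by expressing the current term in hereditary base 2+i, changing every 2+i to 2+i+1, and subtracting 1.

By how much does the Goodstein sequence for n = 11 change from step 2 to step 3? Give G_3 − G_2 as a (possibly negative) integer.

[0] 11 ≡ 2^(2 + 1) + 2 + 1 (base 2). Lift 3: 85. −1: 84.
[1] 84 ≡ 3^(3 + 1) + 3 (base 3). Lift 4: 1028. −1: 1027.
[2] 1027 ≡ 4^(4 + 1) + 3 (base 4). Lift 5: 15628. −1: 15627.

14600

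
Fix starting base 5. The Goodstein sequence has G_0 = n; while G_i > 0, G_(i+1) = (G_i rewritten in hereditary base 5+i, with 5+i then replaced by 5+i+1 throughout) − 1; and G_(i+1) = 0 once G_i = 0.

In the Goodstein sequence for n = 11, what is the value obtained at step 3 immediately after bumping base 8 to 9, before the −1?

14

i=0: 11 = 2·5 + 1 (b=5); 5→6: 2·6 + 1 = 13; 13−1 = 12
i=1: 12 = 2·6 (b=6); 6→7: 2·7 = 14; 14−1 = 13
i=2: 13 = 7 + 6 (b=7); 7→8: 8 + 6 = 14; 14−1 = 13
i=3: 13 = 8 + 5 (b=8); 8→9: 9 + 5 = 14; 14−1 = 13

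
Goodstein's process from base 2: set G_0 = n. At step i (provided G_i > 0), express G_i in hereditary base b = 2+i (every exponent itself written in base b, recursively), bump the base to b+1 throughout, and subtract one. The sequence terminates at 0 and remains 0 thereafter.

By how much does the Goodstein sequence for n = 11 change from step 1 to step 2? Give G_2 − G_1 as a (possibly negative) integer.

943

G_0=11  [base 2] 2^(2 + 1) + 2 + 1  →[2↦3]→  3^(3 + 1) + 3 + 1 = 85  −1 ⇒ G_1=84
G_1=84  [base 3] 3^(3 + 1) + 3  →[3↦4]→  4^(4 + 1) + 4 = 1028  −1 ⇒ G_2=1027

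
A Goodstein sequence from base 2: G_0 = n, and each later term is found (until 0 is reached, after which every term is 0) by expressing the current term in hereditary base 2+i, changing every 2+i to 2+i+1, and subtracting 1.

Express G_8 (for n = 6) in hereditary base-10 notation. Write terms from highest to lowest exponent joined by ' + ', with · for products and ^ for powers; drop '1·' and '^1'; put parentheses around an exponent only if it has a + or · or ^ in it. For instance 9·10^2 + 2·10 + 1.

5·10^5 + 5·10^4 + 5·10^3 + 5·10^2 + 5·10 + 1

6 —HB2→ 2^2 + 2 —bump→ 3^3 + 3 = 30 —(−1)→ 29
29 —HB3→ 3^3 + 2 —bump→ 4^4 + 2 = 258 —(−1)→ 257
257 —HB4→ 4^4 + 1 —bump→ 5^5 + 1 = 3126 —(−1)→ 3125
3125 —HB5→ 5^5 —bump→ 6^6 = 46656 —(−1)→ 46655
46655 —HB6→ 5·6^5 + 5·6^4 + 5·6^3 + 5·6^2 + 5·6 + 5 —bump→ 5·7^5 + 5·7^4 + 5·7^3 + 5·7^2 + 5·7 + 5 = 98040 —(−1)→ 98039
98039 —HB7→ 5·7^5 + 5·7^4 + 5·7^3 + 5·7^2 + 5·7 + 4 —bump→ 5·8^5 + 5·8^4 + 5·8^3 + 5·8^2 + 5·8 + 4 = 187244 —(−1)→ 187243
187243 —HB8→ 5·8^5 + 5·8^4 + 5·8^3 + 5·8^2 + 5·8 + 3 —bump→ 5·9^5 + 5·9^4 + 5·9^3 + 5·9^2 + 5·9 + 3 = 332148 —(−1)→ 332147
332147 —HB9→ 5·9^5 + 5·9^4 + 5·9^3 + 5·9^2 + 5·9 + 2 —bump→ 5·10^5 + 5·10^4 + 5·10^3 + 5·10^2 + 5·10 + 2 = 555552 —(−1)→ 555551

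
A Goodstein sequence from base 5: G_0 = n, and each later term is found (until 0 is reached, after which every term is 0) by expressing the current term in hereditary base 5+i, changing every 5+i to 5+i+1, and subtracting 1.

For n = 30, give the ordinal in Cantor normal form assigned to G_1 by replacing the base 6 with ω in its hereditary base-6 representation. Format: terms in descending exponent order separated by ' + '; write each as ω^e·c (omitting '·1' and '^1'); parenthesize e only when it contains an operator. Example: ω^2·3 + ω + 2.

ω^2 + 5

step 0: 30 = 5^2 + 5; sub 6 for 5: 6^2 + 6; = 42; G_1 = 42−1 = 41
step 1: 41 = 6^2 + 5; sub 7 for 6: 7^2 + 5; = 54; G_2 = 54−1 = 53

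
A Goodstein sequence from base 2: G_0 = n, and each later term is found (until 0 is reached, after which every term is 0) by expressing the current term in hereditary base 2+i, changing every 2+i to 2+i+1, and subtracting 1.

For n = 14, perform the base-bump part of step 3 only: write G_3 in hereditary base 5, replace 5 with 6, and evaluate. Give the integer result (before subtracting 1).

step 0: 14 = 2^(2 + 1) + 2^2 + 2; sub 3 for 2: 3^(3 + 1) + 3^3 + 3; = 111; G_1 = 111−1 = 110
step 1: 110 = 3^(3 + 1) + 3^3 + 2; sub 4 for 3: 4^(4 + 1) + 4^4 + 2; = 1282; G_2 = 1282−1 = 1281
step 2: 1281 = 4^(4 + 1) + 4^4 + 1; sub 5 for 4: 5^(5 + 1) + 5^5 + 1; = 18751; G_3 = 18751−1 = 18750
step 3: 18750 = 5^(5 + 1) + 5^5; sub 6 for 5: 6^(6 + 1) + 6^6; = 326592; G_4 = 326592−1 = 326591

326592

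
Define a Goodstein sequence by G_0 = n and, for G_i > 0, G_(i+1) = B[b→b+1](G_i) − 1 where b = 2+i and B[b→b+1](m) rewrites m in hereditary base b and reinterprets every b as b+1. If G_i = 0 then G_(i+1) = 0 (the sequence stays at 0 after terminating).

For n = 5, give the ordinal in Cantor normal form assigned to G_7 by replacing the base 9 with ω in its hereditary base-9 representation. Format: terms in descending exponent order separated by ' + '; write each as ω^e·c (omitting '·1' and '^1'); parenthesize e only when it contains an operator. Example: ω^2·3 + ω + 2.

base 2: 5 = 2^2 + 1; at 3: 3^3 + 1 = 28; next = 27
base 3: 27 = 3^3; at 4: 4^4 = 256; next = 255
base 4: 255 = 3·4^3 + 3·4^2 + 3·4 + 3; at 5: 3·5^3 + 3·5^2 + 3·5 + 3 = 468; next = 467
base 5: 467 = 3·5^3 + 3·5^2 + 3·5 + 2; at 6: 3·6^3 + 3·6^2 + 3·6 + 2 = 776; next = 775
base 6: 775 = 3·6^3 + 3·6^2 + 3·6 + 1; at 7: 3·7^3 + 3·7^2 + 3·7 + 1 = 1198; next = 1197
base 7: 1197 = 3·7^3 + 3·7^2 + 3·7; at 8: 3·8^3 + 3·8^2 + 3·8 = 1752; next = 1751
base 8: 1751 = 3·8^3 + 3·8^2 + 2·8 + 7; at 9: 3·9^3 + 3·9^2 + 2·9 + 7 = 2455; next = 2454
base 9: 2454 = 3·9^3 + 3·9^2 + 2·9 + 6; at 10: 3·10^3 + 3·10^2 + 2·10 + 6 = 3326; next = 3325

ω^3·3 + ω^2·3 + ω·2 + 6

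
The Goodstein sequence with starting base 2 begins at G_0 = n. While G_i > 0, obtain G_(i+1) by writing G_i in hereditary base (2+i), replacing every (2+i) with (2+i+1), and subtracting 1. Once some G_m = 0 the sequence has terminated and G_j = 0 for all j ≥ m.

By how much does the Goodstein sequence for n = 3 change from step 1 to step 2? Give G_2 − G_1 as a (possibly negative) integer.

[0] 3 ≡ 2 + 1 (base 2). Lift 3: 4. −1: 3.
[1] 3 ≡ 3 (base 3). Lift 4: 4. −1: 3.

0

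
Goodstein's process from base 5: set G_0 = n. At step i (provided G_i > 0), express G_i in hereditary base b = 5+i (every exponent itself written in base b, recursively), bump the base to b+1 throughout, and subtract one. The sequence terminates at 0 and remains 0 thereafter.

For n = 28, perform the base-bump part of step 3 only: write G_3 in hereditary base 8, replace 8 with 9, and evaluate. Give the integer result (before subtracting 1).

81

[0] 28 ≡ 5^2 + 3 (base 5). Lift 6: 39. −1: 38.
[1] 38 ≡ 6^2 + 2 (base 6). Lift 7: 51. −1: 50.
[2] 50 ≡ 7^2 + 1 (base 7). Lift 8: 65. −1: 64.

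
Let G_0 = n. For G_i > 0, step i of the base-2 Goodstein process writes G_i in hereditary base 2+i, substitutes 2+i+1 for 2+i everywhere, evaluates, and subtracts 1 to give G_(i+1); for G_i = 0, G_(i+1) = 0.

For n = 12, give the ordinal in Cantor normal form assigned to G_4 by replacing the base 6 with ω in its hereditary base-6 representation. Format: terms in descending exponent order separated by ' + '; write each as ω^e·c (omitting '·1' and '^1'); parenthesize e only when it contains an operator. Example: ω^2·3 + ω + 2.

G_0 = 12. HB_2(12) = 2^(2 + 1) + 2^2. Bump = 108. G_1 = 107.
G_1 = 107. HB_3(107) = 3^(3 + 1) + 2·3^2 + 2·3 + 2. Bump = 1066. G_2 = 1065.
G_2 = 1065. HB_4(1065) = 4^(4 + 1) + 2·4^2 + 2·4 + 1. Bump = 15686. G_3 = 15685.
G_3 = 15685. HB_5(15685) = 5^(5 + 1) + 2·5^2 + 2·5. Bump = 280020. G_4 = 280019.
G_4 = 280019. HB_6(280019) = 6^(6 + 1) + 2·6^2 + 6 + 5. Bump = 5764911. G_5 = 5764910.

ω^(ω + 1) + ω^2·2 + ω + 5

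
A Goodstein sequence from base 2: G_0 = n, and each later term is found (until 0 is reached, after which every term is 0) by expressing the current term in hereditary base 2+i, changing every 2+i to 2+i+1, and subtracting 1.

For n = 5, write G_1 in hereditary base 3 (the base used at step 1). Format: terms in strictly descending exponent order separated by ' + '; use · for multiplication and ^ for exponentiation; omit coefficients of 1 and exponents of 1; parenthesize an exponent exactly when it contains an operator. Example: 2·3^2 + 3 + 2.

3^3

G_0=5  [base 2] 2^2 + 1  →[2↦3]→  3^3 + 1 = 28  −1 ⇒ G_1=27
G_1=27  [base 3] 3^3  →[3↦4]→  4^4 = 256  −1 ⇒ G_2=255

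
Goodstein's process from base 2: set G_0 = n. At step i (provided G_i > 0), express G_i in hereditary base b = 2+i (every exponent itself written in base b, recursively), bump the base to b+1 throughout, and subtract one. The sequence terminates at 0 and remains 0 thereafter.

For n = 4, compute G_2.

[0] 4 ≡ 2^2 (base 2). Lift 3: 27. −1: 26.
[1] 26 ≡ 2·3^2 + 2·3 + 2 (base 3). Lift 4: 42. −1: 41.
[2] 41 ≡ 2·4^2 + 2·4 + 1 (base 4). Lift 5: 61. −1: 60.

41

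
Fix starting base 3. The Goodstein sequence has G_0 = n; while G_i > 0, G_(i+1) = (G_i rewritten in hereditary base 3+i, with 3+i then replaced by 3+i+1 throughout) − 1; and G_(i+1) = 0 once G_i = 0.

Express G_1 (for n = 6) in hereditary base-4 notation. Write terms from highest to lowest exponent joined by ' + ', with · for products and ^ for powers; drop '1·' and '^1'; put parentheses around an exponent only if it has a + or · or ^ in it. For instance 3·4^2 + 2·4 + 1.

[0] 6 ≡ 2·3 (base 3). Lift 4: 8. −1: 7.
[1] 7 ≡ 4 + 3 (base 4). Lift 5: 8. −1: 7.

4 + 3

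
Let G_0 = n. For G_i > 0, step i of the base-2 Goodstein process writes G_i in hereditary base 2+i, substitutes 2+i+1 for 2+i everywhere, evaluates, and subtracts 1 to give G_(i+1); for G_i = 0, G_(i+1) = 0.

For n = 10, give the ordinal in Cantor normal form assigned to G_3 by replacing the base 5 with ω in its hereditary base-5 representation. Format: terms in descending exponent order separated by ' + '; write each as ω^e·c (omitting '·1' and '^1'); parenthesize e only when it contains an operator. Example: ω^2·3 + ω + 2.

ω^(ω + 1)

[0] 10 ≡ 2^(2 + 1) + 2 (base 2). Lift 3: 84. −1: 83.
[1] 83 ≡ 3^(3 + 1) + 2 (base 3). Lift 4: 1026. −1: 1025.
[2] 1025 ≡ 4^(4 + 1) + 1 (base 4). Lift 5: 15626. −1: 15625.
[3] 15625 ≡ 5^(5 + 1) (base 5). Lift 6: 279936. −1: 279935.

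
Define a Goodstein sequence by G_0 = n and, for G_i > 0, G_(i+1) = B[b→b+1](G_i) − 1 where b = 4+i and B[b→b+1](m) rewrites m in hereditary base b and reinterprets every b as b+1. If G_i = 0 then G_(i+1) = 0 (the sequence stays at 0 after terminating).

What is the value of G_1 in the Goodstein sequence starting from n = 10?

10 —HB4→ 2·4 + 2 —bump→ 2·5 + 2 = 12 —(−1)→ 11
11 —HB5→ 2·5 + 1 —bump→ 2·6 + 1 = 13 —(−1)→ 12

11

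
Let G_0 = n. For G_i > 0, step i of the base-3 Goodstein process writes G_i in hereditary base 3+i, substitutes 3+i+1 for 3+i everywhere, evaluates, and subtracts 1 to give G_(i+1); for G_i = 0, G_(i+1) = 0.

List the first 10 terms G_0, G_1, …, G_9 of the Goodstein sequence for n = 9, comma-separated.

9, 15, 17, 19, 21, 23, 24, 25, 26, 27

[0] 9 ≡ 3^2 (base 3). Lift 4: 16. −1: 15.
[1] 15 ≡ 3·4 + 3 (base 4). Lift 5: 18. −1: 17.
[2] 17 ≡ 3·5 + 2 (base 5). Lift 6: 20. −1: 19.
[3] 19 ≡ 3·6 + 1 (base 6). Lift 7: 22. −1: 21.
[4] 21 ≡ 3·7 (base 7). Lift 8: 24. −1: 23.
[5] 23 ≡ 2·8 + 7 (base 8). Lift 9: 25. −1: 24.
[6] 24 ≡ 2·9 + 6 (base 9). Lift 10: 26. −1: 25.
[7] 25 ≡ 2·10 + 5 (base 10). Lift 11: 27. −1: 26.
[8] 26 ≡ 2·11 + 4 (base 11). Lift 12: 28. −1: 27.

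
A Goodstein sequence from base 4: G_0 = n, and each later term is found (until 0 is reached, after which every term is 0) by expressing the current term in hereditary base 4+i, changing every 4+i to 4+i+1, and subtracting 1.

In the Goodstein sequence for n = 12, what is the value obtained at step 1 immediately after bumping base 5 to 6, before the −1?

16

(0) 12|_4 = 3·4 ↦ 3·5|_5 = 15 ⇒ 14
(1) 14|_5 = 2·5 + 4 ↦ 2·6 + 4|_6 = 16 ⇒ 15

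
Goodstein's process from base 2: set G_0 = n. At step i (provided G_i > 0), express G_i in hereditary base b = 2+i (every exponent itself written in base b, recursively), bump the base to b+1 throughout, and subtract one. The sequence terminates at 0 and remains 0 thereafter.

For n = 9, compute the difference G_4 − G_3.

(0) 9|_2 = 2^(2 + 1) + 1 ↦ 3^(3 + 1) + 1|_3 = 82 ⇒ 81
(1) 81|_3 = 3^(3 + 1) ↦ 4^(4 + 1)|_4 = 1024 ⇒ 1023
(2) 1023|_4 = 3·4^4 + 3·4^3 + 3·4^2 + 3·4 + 3 ↦ 3·5^5 + 3·5^3 + 3·5^2 + 3·5 + 3|_5 = 9843 ⇒ 9842
(3) 9842|_5 = 3·5^5 + 3·5^3 + 3·5^2 + 3·5 + 2 ↦ 3·6^6 + 3·6^3 + 3·6^2 + 3·6 + 2|_6 = 140744 ⇒ 140743

130901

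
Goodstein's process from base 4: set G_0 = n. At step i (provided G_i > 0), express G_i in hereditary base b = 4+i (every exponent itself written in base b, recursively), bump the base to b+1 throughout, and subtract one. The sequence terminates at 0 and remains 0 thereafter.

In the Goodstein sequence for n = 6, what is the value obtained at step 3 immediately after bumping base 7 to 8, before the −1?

6

i=0: 6 = 4 + 2 (b=4); 4→5: 5 + 2 = 7; 7−1 = 6
i=1: 6 = 5 + 1 (b=5); 5→6: 6 + 1 = 7; 7−1 = 6
i=2: 6 = 6 (b=6); 6→7: 7 = 7; 7−1 = 6
i=3: 6 = 6 (b=7); 7→8: 6 = 6; 6−1 = 5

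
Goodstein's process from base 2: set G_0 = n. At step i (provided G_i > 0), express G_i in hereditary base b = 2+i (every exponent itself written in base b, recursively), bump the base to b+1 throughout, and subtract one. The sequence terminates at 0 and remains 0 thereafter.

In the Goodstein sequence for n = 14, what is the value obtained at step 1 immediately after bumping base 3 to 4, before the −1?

step 0: 14 = 2^(2 + 1) + 2^2 + 2; sub 3 for 2: 3^(3 + 1) + 3^3 + 3; = 111; G_1 = 111−1 = 110
step 1: 110 = 3^(3 + 1) + 3^3 + 2; sub 4 for 3: 4^(4 + 1) + 4^4 + 2; = 1282; G_2 = 1282−1 = 1281

1282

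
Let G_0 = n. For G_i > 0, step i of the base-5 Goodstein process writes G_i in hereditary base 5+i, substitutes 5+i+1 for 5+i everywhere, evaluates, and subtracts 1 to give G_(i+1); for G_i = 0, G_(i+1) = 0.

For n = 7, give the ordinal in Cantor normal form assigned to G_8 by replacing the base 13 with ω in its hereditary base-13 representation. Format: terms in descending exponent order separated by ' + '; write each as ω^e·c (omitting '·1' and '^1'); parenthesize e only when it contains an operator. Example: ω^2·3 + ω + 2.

7 —HB5→ 5 + 2 —bump→ 6 + 2 = 8 —(−1)→ 7
7 —HB6→ 6 + 1 —bump→ 7 + 1 = 8 —(−1)→ 7
7 —HB7→ 7 —bump→ 8 = 8 —(−1)→ 7
7 —HB8→ 7 —bump→ 7 = 7 —(−1)→ 6
6 —HB9→ 6 —bump→ 6 = 6 —(−1)→ 5
5 —HB10→ 5 —bump→ 5 = 5 —(−1)→ 4
4 —HB11→ 4 —bump→ 4 = 4 —(−1)→ 3
3 —HB12→ 3 —bump→ 3 = 3 —(−1)→ 2
2 —HB13→ 2 —bump→ 2 = 2 —(−1)→ 1

2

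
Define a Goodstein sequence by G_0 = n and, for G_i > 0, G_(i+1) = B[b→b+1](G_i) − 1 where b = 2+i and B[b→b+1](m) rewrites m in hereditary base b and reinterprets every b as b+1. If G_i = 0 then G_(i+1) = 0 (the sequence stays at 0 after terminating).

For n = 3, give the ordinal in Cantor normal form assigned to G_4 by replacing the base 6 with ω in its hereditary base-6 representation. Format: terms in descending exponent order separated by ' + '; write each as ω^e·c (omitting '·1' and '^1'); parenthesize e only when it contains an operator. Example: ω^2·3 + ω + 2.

G_0=3  [base 2] 2 + 1  →[2↦3]→  3 + 1 = 4  −1 ⇒ G_1=3
G_1=3  [base 3] 3  →[3↦4]→  4 = 4  −1 ⇒ G_2=3
G_2=3  [base 4] 3  →[4↦5]→  3 = 3  −1 ⇒ G_3=2
G_3=2  [base 5] 2  →[5↦6]→  2 = 2  −1 ⇒ G_4=1
G_4=1  [base 6] 1  →[6↦7]→  1 = 1  −1 ⇒ G_5=0

1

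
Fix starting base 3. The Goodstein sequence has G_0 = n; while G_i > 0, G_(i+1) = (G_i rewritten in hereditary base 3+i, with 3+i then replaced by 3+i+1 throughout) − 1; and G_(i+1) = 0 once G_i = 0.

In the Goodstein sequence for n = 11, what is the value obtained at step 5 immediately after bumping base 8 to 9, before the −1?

48

[0] 11 ≡ 3^2 + 2 (base 3). Lift 4: 18. −1: 17.
[1] 17 ≡ 4^2 + 1 (base 4). Lift 5: 26. −1: 25.
[2] 25 ≡ 5^2 (base 5). Lift 6: 36. −1: 35.
[3] 35 ≡ 5·6 + 5 (base 6). Lift 7: 40. −1: 39.
[4] 39 ≡ 5·7 + 4 (base 7). Lift 8: 44. −1: 43.
[5] 43 ≡ 5·8 + 3 (base 8). Lift 9: 48. −1: 47.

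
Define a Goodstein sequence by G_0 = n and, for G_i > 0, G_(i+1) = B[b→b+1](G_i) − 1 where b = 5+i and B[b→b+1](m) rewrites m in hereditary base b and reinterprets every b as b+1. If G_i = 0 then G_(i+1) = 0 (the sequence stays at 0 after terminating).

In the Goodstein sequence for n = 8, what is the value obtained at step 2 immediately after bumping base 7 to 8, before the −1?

(0) 8|_5 = 5 + 3 ↦ 6 + 3|_6 = 9 ⇒ 8
(1) 8|_6 = 6 + 2 ↦ 7 + 2|_7 = 9 ⇒ 8

9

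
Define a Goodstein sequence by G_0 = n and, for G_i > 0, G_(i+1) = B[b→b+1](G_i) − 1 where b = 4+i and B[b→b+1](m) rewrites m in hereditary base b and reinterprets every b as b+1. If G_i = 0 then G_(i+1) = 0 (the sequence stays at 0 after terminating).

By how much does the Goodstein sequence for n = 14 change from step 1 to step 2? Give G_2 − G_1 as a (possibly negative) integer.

2

G_0=14  [base 4] 3·4 + 2  →[4↦5]→  3·5 + 2 = 17  −1 ⇒ G_1=16
G_1=16  [base 5] 3·5 + 1  →[5↦6]→  3·6 + 1 = 19  −1 ⇒ G_2=18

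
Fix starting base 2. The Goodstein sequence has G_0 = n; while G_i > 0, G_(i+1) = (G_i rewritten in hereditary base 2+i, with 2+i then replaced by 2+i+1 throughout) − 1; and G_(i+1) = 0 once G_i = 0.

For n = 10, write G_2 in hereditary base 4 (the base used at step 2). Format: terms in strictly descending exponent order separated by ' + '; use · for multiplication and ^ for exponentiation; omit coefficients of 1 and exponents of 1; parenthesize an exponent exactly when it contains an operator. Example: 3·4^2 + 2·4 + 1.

G_0=10  [base 2] 2^(2 + 1) + 2  →[2↦3]→  3^(3 + 1) + 3 = 84  −1 ⇒ G_1=83
G_1=83  [base 3] 3^(3 + 1) + 2  →[3↦4]→  4^(4 + 1) + 2 = 1026  −1 ⇒ G_2=1025

4^(4 + 1) + 1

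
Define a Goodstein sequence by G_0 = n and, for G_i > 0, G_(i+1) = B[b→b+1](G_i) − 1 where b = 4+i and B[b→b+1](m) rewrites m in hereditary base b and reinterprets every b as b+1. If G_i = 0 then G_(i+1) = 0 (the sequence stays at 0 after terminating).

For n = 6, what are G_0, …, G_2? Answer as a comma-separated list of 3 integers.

G_0=6  [base 4] 4 + 2  →[4↦5]→  5 + 2 = 7  −1 ⇒ G_1=6
G_1=6  [base 5] 5 + 1  →[5↦6]→  6 + 1 = 7  −1 ⇒ G_2=6

6, 6, 6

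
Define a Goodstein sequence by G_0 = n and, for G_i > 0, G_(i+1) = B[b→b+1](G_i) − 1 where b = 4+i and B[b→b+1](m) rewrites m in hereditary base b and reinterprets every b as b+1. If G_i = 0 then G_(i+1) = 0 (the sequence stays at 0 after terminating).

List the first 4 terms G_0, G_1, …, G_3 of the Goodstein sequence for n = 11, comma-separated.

11, 12, 13, 14

11 —HB4→ 2·4 + 3 —bump→ 2·5 + 3 = 13 —(−1)→ 12
12 —HB5→ 2·5 + 2 —bump→ 2·6 + 2 = 14 —(−1)→ 13
13 —HB6→ 2·6 + 1 —bump→ 2·7 + 1 = 15 —(−1)→ 14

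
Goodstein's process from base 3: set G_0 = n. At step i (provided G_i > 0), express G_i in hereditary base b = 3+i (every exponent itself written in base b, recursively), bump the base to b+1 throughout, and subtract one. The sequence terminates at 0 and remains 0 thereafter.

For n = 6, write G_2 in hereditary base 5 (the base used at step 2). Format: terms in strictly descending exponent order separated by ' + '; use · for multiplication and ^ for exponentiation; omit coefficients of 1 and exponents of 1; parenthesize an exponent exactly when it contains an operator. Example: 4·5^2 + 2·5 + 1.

5 + 2

step 0: 6 = 2·3; sub 4 for 3: 2·4; = 8; G_1 = 8−1 = 7
step 1: 7 = 4 + 3; sub 5 for 4: 5 + 3; = 8; G_2 = 8−1 = 7
step 2: 7 = 5 + 2; sub 6 for 5: 6 + 2; = 8; G_3 = 8−1 = 7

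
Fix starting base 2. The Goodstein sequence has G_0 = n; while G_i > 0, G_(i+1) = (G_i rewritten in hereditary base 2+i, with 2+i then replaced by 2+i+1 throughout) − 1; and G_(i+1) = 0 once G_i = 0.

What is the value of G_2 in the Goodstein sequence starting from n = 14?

G_0=14  [base 2] 2^(2 + 1) + 2^2 + 2  →[2↦3]→  3^(3 + 1) + 3^3 + 3 = 111  −1 ⇒ G_1=110
G_1=110  [base 3] 3^(3 + 1) + 3^3 + 2  →[3↦4]→  4^(4 + 1) + 4^4 + 2 = 1282  −1 ⇒ G_2=1281
G_2=1281  [base 4] 4^(4 + 1) + 4^4 + 1  →[4↦5]→  5^(5 + 1) + 5^5 + 1 = 18751  −1 ⇒ G_3=18750

1281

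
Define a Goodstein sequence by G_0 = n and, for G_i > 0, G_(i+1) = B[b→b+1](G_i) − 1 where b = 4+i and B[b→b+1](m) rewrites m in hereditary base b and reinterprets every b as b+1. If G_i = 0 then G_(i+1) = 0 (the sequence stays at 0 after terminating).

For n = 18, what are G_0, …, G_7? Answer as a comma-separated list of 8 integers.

18, 26, 36, 48, 53, 58, 63, 68

G_0=18  [base 4] 4^2 + 2  →[4↦5]→  5^2 + 2 = 27  −1 ⇒ G_1=26
G_1=26  [base 5] 5^2 + 1  →[5↦6]→  6^2 + 1 = 37  −1 ⇒ G_2=36
G_2=36  [base 6] 6^2  →[6↦7]→  7^2 = 49  −1 ⇒ G_3=48
G_3=48  [base 7] 6·7 + 6  →[7↦8]→  6·8 + 6 = 54  −1 ⇒ G_4=53
G_4=53  [base 8] 6·8 + 5  →[8↦9]→  6·9 + 5 = 59  −1 ⇒ G_5=58
G_5=58  [base 9] 6·9 + 4  →[9↦10]→  6·10 + 4 = 64  −1 ⇒ G_6=63
G_6=63  [base 10] 6·10 + 3  →[10↦11]→  6·11 + 3 = 69  −1 ⇒ G_7=68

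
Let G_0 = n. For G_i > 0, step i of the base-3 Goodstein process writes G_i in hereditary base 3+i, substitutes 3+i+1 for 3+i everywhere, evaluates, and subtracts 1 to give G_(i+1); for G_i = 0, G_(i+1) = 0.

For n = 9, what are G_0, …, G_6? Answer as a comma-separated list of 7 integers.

9, 15, 17, 19, 21, 23, 24

[0] 9 ≡ 3^2 (base 3). Lift 4: 16. −1: 15.
[1] 15 ≡ 3·4 + 3 (base 4). Lift 5: 18. −1: 17.
[2] 17 ≡ 3·5 + 2 (base 5). Lift 6: 20. −1: 19.
[3] 19 ≡ 3·6 + 1 (base 6). Lift 7: 22. −1: 21.
[4] 21 ≡ 3·7 (base 7). Lift 8: 24. −1: 23.
[5] 23 ≡ 2·8 + 7 (base 8). Lift 9: 25. −1: 24.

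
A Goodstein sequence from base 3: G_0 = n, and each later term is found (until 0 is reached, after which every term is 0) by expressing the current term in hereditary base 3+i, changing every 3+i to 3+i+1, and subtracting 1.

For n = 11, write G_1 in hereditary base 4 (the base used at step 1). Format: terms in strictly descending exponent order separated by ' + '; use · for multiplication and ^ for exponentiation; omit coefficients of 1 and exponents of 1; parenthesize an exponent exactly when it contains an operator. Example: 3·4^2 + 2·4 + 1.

base 3: 11 = 3^2 + 2; at 4: 4^2 + 2 = 18; next = 17
base 4: 17 = 4^2 + 1; at 5: 5^2 + 1 = 26; next = 25

4^2 + 1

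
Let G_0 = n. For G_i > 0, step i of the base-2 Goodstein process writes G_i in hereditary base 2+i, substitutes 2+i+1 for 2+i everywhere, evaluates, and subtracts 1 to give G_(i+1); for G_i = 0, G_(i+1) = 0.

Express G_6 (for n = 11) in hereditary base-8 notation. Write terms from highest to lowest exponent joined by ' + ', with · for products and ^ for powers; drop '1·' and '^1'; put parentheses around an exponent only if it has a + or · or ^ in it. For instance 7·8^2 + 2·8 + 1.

(0) 11|_2 = 2^(2 + 1) + 2 + 1 ↦ 3^(3 + 1) + 3 + 1|_3 = 85 ⇒ 84
(1) 84|_3 = 3^(3 + 1) + 3 ↦ 4^(4 + 1) + 4|_4 = 1028 ⇒ 1027
(2) 1027|_4 = 4^(4 + 1) + 3 ↦ 5^(5 + 1) + 3|_5 = 15628 ⇒ 15627
(3) 15627|_5 = 5^(5 + 1) + 2 ↦ 6^(6 + 1) + 2|_6 = 279938 ⇒ 279937
(4) 279937|_6 = 6^(6 + 1) + 1 ↦ 7^(7 + 1) + 1|_7 = 5764802 ⇒ 5764801
(5) 5764801|_7 = 7^(7 + 1) ↦ 8^(8 + 1)|_8 = 134217728 ⇒ 134217727

7·8^8 + 7·8^7 + 7·8^6 + 7·8^5 + 7·8^4 + 7·8^3 + 7·8^2 + 7·8 + 7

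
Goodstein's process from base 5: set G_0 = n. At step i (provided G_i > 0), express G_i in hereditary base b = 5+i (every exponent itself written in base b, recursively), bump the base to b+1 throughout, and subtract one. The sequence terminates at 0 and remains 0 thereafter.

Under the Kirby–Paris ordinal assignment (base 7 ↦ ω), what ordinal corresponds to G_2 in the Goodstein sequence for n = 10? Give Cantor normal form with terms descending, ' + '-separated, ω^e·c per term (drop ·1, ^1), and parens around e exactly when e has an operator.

ω + 4

G_0=10  [base 5] 2·5  →[5↦6]→  2·6 = 12  −1 ⇒ G_1=11
G_1=11  [base 6] 6 + 5  →[6↦7]→  7 + 5 = 12  −1 ⇒ G_2=11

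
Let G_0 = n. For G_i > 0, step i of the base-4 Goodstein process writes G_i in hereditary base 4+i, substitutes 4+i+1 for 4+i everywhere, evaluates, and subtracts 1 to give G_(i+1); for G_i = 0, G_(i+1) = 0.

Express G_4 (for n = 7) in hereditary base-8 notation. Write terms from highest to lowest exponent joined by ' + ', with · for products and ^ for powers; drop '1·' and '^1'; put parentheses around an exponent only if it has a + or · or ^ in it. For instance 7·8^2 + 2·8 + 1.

7

[0] 7 ≡ 4 + 3 (base 4). Lift 5: 8. −1: 7.
[1] 7 ≡ 5 + 2 (base 5). Lift 6: 8. −1: 7.
[2] 7 ≡ 6 + 1 (base 6). Lift 7: 8. −1: 7.
[3] 7 ≡ 7 (base 7). Lift 8: 8. −1: 7.
[4] 7 ≡ 7 (base 8). Lift 9: 7. −1: 6.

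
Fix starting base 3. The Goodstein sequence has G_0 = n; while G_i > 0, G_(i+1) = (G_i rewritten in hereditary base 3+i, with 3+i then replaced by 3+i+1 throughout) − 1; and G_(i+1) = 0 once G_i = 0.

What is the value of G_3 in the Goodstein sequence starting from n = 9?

19

G_0 = 9. HB_3(9) = 3^2. Bump = 16. G_1 = 15.
G_1 = 15. HB_4(15) = 3·4 + 3. Bump = 18. G_2 = 17.
G_2 = 17. HB_5(17) = 3·5 + 2. Bump = 20. G_3 = 19.
G_3 = 19. HB_6(19) = 3·6 + 1. Bump = 22. G_4 = 21.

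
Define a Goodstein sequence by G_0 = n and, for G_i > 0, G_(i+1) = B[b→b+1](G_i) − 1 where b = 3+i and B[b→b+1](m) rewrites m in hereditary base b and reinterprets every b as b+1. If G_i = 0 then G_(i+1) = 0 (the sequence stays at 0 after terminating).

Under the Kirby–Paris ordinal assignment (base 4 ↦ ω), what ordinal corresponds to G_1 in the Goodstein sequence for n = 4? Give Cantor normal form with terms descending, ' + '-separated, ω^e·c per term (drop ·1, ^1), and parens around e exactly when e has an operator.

ω

[0] 4 ≡ 3 + 1 (base 3). Lift 4: 5. −1: 4.
[1] 4 ≡ 4 (base 4). Lift 5: 5. −1: 4.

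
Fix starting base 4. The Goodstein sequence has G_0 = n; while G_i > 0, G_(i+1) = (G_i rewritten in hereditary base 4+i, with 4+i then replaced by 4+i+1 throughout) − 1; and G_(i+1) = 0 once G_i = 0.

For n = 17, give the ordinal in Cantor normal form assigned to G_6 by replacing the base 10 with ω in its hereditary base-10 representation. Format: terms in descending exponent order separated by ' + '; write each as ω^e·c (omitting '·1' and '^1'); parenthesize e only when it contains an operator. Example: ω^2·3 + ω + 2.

ω·5 + 1

base 4: 17 = 4^2 + 1; at 5: 5^2 + 1 = 26; next = 25
base 5: 25 = 5^2; at 6: 6^2 = 36; next = 35
base 6: 35 = 5·6 + 5; at 7: 5·7 + 5 = 40; next = 39
base 7: 39 = 5·7 + 4; at 8: 5·8 + 4 = 44; next = 43
base 8: 43 = 5·8 + 3; at 9: 5·9 + 3 = 48; next = 47
base 9: 47 = 5·9 + 2; at 10: 5·10 + 2 = 52; next = 51
base 10: 51 = 5·10 + 1; at 11: 5·11 + 1 = 56; next = 55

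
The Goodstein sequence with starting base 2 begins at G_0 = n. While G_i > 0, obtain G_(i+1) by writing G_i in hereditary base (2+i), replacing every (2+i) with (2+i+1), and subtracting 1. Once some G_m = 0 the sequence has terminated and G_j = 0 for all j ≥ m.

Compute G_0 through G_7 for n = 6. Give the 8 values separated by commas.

i=0: 6 = 2^2 + 2 (b=2); 2→3: 3^3 + 3 = 30; 30−1 = 29
i=1: 29 = 3^3 + 2 (b=3); 3→4: 4^4 + 2 = 258; 258−1 = 257
i=2: 257 = 4^4 + 1 (b=4); 4→5: 5^5 + 1 = 3126; 3126−1 = 3125
i=3: 3125 = 5^5 (b=5); 5→6: 6^6 = 46656; 46656−1 = 46655
i=4: 46655 = 5·6^5 + 5·6^4 + 5·6^3 + 5·6^2 + 5·6 + 5 (b=6); 6→7: 5·7^5 + 5·7^4 + 5·7^3 + 5·7^2 + 5·7 + 5 = 98040; 98040−1 = 98039
i=5: 98039 = 5·7^5 + 5·7^4 + 5·7^3 + 5·7^2 + 5·7 + 4 (b=7); 7→8: 5·8^5 + 5·8^4 + 5·8^3 + 5·8^2 + 5·8 + 4 = 187244; 187244−1 = 187243
i=6: 187243 = 5·8^5 + 5·8^4 + 5·8^3 + 5·8^2 + 5·8 + 3 (b=8); 8→9: 5·9^5 + 5·9^4 + 5·9^3 + 5·9^2 + 5·9 + 3 = 332148; 332148−1 = 332147

6, 29, 257, 3125, 46655, 98039, 187243, 332147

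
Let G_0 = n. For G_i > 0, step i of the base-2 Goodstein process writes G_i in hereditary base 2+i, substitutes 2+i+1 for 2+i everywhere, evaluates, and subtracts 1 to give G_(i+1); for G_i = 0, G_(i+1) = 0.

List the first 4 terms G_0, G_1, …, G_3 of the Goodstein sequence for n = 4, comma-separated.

4, 26, 41, 60

G_0 = 4. HB_2(4) = 2^2. Bump = 27. G_1 = 26.
G_1 = 26. HB_3(26) = 2·3^2 + 2·3 + 2. Bump = 42. G_2 = 41.
G_2 = 41. HB_4(41) = 2·4^2 + 2·4 + 1. Bump = 61. G_3 = 60.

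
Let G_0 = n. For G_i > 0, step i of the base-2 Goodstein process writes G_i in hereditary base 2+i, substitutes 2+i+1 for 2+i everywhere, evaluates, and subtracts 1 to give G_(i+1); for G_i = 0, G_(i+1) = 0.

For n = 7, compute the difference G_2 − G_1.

G_0=7  [base 2] 2^2 + 2 + 1  →[2↦3]→  3^3 + 3 + 1 = 31  −1 ⇒ G_1=30
G_1=30  [base 3] 3^3 + 3  →[3↦4]→  4^4 + 4 = 260  −1 ⇒ G_2=259

229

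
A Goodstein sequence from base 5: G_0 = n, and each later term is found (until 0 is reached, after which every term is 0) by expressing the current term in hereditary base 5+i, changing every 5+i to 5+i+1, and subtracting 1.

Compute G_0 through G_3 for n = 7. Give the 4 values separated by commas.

7, 7, 7, 7

i=0: 7 = 5 + 2 (b=5); 5→6: 6 + 2 = 8; 8−1 = 7
i=1: 7 = 6 + 1 (b=6); 6→7: 7 + 1 = 8; 8−1 = 7
i=2: 7 = 7 (b=7); 7→8: 8 = 8; 8−1 = 7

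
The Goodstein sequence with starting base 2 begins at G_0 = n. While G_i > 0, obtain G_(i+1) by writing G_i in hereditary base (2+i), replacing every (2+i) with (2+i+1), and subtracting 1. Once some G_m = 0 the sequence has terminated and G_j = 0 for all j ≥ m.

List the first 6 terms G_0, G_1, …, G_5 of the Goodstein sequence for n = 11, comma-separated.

G_0 = 11. HB_2(11) = 2^(2 + 1) + 2 + 1. Bump = 85. G_1 = 84.
G_1 = 84. HB_3(84) = 3^(3 + 1) + 3. Bump = 1028. G_2 = 1027.
G_2 = 1027. HB_4(1027) = 4^(4 + 1) + 3. Bump = 15628. G_3 = 15627.
G_3 = 15627. HB_5(15627) = 5^(5 + 1) + 2. Bump = 279938. G_4 = 279937.
G_4 = 279937. HB_6(279937) = 6^(6 + 1) + 1. Bump = 5764802. G_5 = 5764801.

11, 84, 1027, 15627, 279937, 5764801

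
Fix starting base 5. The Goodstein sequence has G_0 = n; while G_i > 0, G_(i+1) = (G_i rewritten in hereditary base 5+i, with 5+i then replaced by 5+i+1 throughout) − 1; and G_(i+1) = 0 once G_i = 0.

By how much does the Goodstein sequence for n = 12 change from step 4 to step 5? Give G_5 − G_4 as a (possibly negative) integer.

i=0: 12 = 2·5 + 2 (b=5); 5→6: 2·6 + 2 = 14; 14−1 = 13
i=1: 13 = 2·6 + 1 (b=6); 6→7: 2·7 + 1 = 15; 15−1 = 14
i=2: 14 = 2·7 (b=7); 7→8: 2·8 = 16; 16−1 = 15
i=3: 15 = 8 + 7 (b=8); 8→9: 9 + 7 = 16; 16−1 = 15
i=4: 15 = 9 + 6 (b=9); 9→10: 10 + 6 = 16; 16−1 = 15

0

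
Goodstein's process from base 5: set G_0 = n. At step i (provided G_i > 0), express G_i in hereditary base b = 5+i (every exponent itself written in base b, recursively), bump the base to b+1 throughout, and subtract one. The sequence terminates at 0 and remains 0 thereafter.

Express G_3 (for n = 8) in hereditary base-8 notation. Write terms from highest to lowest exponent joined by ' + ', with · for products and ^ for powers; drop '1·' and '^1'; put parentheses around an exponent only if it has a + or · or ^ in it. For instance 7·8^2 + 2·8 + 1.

G_0=8  [base 5] 5 + 3  →[5↦6]→  6 + 3 = 9  −1 ⇒ G_1=8
G_1=8  [base 6] 6 + 2  →[6↦7]→  7 + 2 = 9  −1 ⇒ G_2=8
G_2=8  [base 7] 7 + 1  →[7↦8]→  8 + 1 = 9  −1 ⇒ G_3=8
G_3=8  [base 8] 8  →[8↦9]→  9 = 9  −1 ⇒ G_4=8

8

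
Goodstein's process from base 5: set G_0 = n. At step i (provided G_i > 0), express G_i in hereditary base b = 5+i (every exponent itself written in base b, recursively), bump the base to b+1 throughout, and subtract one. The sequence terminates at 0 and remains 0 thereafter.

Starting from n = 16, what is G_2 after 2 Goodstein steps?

i=0: 16 = 3·5 + 1 (b=5); 5→6: 3·6 + 1 = 19; 19−1 = 18
i=1: 18 = 3·6 (b=6); 6→7: 3·7 = 21; 21−1 = 20

20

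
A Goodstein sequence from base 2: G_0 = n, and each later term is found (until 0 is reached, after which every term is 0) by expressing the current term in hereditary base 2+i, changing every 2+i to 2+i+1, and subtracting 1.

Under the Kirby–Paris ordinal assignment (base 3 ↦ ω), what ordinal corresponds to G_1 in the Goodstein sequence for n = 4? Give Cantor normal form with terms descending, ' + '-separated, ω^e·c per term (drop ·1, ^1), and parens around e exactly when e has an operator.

G_0 = 4. HB_2(4) = 2^2. Bump = 27. G_1 = 26.
G_1 = 26. HB_3(26) = 2·3^2 + 2·3 + 2. Bump = 42. G_2 = 41.

ω^2·2 + ω·2 + 2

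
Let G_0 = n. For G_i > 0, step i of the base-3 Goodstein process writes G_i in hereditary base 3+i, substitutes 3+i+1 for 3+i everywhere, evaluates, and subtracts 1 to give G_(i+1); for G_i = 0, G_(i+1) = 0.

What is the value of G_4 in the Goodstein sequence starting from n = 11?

39

base 3: 11 = 3^2 + 2; at 4: 4^2 + 2 = 18; next = 17
base 4: 17 = 4^2 + 1; at 5: 5^2 + 1 = 26; next = 25
base 5: 25 = 5^2; at 6: 6^2 = 36; next = 35
base 6: 35 = 5·6 + 5; at 7: 5·7 + 5 = 40; next = 39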